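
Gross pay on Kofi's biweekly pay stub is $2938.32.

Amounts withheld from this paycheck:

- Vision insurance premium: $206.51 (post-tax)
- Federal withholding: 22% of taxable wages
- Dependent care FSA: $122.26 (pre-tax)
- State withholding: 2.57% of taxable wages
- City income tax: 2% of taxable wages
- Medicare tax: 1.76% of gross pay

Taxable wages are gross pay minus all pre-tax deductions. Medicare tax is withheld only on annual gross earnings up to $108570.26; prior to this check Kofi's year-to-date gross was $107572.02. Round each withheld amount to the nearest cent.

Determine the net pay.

Dependent care FSA: $122.26
Taxable wages = $2938.32 − $122.26 = $2816.06
State withholding: $2816.06 × 0.0257 = $72.37
Federal withholding: $2816.06 × 0.22 = $619.53
City income tax: $2816.06 × 0.02 = $56.32
Medicare tax: only $108570.26 − $107572.02 = $998.24 of this check is subject → $998.24 × 0.0176 = $17.57
Vision insurance premium: $206.51
Total deductions = $122.26 + $72.37 + $619.53 + $56.32 + $17.57 + $206.51 = $1094.56
Net pay = $2938.32 − $1094.56 = $1843.76

$1843.76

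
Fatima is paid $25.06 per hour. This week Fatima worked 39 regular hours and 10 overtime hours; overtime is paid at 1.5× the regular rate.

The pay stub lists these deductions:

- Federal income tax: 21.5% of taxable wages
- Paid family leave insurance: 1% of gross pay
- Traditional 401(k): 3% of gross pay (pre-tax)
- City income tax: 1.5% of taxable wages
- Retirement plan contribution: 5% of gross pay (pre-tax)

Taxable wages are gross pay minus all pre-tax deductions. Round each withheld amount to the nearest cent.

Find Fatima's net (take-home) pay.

$945.11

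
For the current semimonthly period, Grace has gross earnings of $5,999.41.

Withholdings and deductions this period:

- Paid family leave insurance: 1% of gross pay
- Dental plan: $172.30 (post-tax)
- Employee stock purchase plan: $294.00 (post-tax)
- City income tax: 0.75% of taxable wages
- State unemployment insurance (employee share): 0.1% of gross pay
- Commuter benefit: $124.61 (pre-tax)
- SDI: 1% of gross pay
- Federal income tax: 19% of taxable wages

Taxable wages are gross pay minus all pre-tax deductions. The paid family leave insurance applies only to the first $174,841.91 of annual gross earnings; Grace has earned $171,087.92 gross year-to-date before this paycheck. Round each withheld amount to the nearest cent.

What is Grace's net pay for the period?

$4,144.70

Commuter benefit: $124.61
Taxable wages = $5,999.41 − $124.61 = $5,874.80
Federal income tax: $5,874.80 × 0.19 = $1,116.21
City income tax: $5,874.80 × 0.0075 = $44.06
State unemployment insurance (employee share): $5,999.41 × 0.001 = $6.00
Paid family leave insurance: only $174,841.91 − $171,087.92 = $3,753.99 of this check is subject → $3,753.99 × 0.01 = $37.54
SDI: $5,999.41 × 0.01 = $59.99
Employee stock purchase plan: $294.00
Dental plan: $172.30
Total deductions = $124.61 + $1,116.21 + $44.06 + $6.00 + $37.54 + $59.99 + $294.00 + $172.30 = $1,854.71
Net pay = $5,999.41 − $1,854.71 = $4,144.70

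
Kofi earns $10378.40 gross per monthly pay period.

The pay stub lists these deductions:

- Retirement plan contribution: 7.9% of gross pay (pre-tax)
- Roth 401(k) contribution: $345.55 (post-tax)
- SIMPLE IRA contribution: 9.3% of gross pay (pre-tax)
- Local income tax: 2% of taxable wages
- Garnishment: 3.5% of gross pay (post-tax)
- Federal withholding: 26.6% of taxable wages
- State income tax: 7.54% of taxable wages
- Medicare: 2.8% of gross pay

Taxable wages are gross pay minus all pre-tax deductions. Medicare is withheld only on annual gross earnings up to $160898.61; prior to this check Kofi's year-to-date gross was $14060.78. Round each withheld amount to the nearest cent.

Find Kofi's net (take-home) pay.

$4488.30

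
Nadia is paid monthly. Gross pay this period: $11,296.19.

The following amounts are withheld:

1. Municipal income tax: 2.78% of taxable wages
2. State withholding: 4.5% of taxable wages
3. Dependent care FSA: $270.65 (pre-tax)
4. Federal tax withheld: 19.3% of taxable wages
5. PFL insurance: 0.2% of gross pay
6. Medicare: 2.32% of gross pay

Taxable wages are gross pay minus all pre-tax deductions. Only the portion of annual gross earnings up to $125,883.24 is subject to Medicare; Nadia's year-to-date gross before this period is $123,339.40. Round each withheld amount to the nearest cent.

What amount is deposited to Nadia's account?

Dependent care FSA: $270.65
Taxable wages = $11,296.19 − $270.65 = $11,025.54
Municipal income tax: $11,025.54 × 0.0278 = $306.51
Federal tax withheld: $11,025.54 × 0.193 = $2,127.93
State withholding: $11,025.54 × 0.045 = $496.15
Medicare: only $125,883.24 − $123,339.40 = $2,543.84 of this check is subject → $2,543.84 × 0.0232 = $59.02
PFL insurance: $11,296.19 × 0.002 = $22.59
Total deductions = $270.65 + $306.51 + $2,127.93 + $496.15 + $59.02 + $22.59 = $3,282.85
Net pay = $11,296.19 − $3,282.85 = $8,013.34

$8,013.34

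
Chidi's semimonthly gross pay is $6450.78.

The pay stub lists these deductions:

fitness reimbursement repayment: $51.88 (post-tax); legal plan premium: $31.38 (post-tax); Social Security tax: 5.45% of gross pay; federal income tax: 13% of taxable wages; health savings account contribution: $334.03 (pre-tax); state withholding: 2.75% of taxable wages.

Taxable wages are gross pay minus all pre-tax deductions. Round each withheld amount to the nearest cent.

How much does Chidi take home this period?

$4718.53

Health savings account contribution: $334.03
Taxable wages = $6450.78 − $334.03 = $6116.75
Federal income tax: $6116.75 × 0.13 = $795.18
State withholding: $6116.75 × 0.0275 = $168.21
Social Security tax: $6450.78 × 0.0545 = $351.57
Legal plan premium: $31.38
Fitness reimbursement repayment: $51.88
Total deductions = $334.03 + $795.18 + $168.21 + $351.57 + $31.38 + $51.88 = $1732.25
Net pay = $6450.78 − $1732.25 = $4718.53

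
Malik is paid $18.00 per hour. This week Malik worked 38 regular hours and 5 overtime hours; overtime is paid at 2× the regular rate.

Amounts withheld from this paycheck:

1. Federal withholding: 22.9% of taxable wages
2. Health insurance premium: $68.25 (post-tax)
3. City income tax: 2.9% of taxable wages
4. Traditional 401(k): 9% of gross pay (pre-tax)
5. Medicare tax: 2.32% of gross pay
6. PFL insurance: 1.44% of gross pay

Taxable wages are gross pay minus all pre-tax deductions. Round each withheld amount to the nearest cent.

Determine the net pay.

$482.66

Regular pay: 38 × $18.00 = $684.00
Overtime pay: 5 × $18.00 × 2 = $180.00
Gross pay = $684.00 + $180.00 = $864.00
Traditional 401(k): $864.00 × 0.09 = $77.76
Taxable wages = $864.00 − $77.76 = $786.24
City income tax: $786.24 × 0.029 = $22.80
Federal withholding: $786.24 × 0.229 = $180.05
PFL insurance: $864.00 × 0.0144 = $12.44
Medicare tax: $864.00 × 0.0232 = $20.04
Health insurance premium: $68.25
Total deductions = $77.76 + $22.80 + $180.05 + $12.44 + $20.04 + $68.25 = $381.34
Net pay = $864.00 − $381.34 = $482.66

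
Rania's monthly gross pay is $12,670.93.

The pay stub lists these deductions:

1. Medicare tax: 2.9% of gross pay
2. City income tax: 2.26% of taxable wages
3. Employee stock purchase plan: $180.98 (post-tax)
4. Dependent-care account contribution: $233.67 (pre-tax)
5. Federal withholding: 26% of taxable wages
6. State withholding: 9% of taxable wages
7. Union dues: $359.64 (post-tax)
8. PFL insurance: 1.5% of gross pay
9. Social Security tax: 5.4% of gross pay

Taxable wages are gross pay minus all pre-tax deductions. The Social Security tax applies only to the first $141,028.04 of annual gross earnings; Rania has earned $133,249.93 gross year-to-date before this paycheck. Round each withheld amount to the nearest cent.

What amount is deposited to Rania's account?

Dependent-care account contribution: $233.67
Taxable wages = $12,670.93 − $233.67 = $12,437.26
City income tax: $12,437.26 × 0.0226 = $281.08
Federal withholding: $12,437.26 × 0.26 = $3,233.69
State withholding: $12,437.26 × 0.09 = $1,119.35
PFL insurance: $12,670.93 × 0.015 = $190.06
Social Security tax: only $141,028.04 − $133,249.93 = $7,778.11 of this check is subject → $7,778.11 × 0.054 = $420.02
Medicare tax: $12,670.93 × 0.029 = $367.46
Union dues: $359.64
Employee stock purchase plan: $180.98
Total deductions = $233.67 + $281.08 + $3,233.69 + $1,119.35 + $190.06 + $420.02 + $367.46 + $359.64 + $180.98 = $6,385.95
Net pay = $12,670.93 − $6,385.95 = $6,284.98

$6,284.98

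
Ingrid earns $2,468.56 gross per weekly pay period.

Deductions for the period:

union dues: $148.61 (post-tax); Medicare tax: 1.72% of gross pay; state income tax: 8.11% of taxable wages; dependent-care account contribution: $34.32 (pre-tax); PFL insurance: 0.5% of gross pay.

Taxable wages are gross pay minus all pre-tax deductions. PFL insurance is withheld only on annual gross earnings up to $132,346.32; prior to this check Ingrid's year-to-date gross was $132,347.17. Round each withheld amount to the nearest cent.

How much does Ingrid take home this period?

Dependent-care account contribution: $34.32
Taxable wages = $2,468.56 − $34.32 = $2,434.24
State income tax: $2,434.24 × 0.0811 = $197.42
Medicare tax: $2,468.56 × 0.0172 = $42.46
PFL insurance: annual cap $132,346.32 already reached (YTD $132,347.17), so $0.00
Union dues: $148.61
Total deductions = $34.32 + $197.42 + $42.46 + $0.00 + $148.61 = $422.81
Net pay = $2,468.56 − $422.81 = $2,045.75

$2,045.75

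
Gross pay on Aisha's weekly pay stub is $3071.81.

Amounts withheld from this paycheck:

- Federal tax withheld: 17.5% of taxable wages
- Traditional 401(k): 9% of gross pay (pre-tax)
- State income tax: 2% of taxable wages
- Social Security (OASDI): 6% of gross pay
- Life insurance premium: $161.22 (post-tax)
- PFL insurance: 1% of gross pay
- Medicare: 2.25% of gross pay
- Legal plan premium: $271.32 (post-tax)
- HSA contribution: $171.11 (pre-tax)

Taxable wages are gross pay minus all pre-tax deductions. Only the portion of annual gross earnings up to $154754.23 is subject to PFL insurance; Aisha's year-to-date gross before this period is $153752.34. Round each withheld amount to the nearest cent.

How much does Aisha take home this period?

$1416.53

Traditional 401(k): $3071.81 × 0.09 = $276.46
HSA contribution: $171.11
Pre-tax total = $276.46 + $171.11 = $447.57
Taxable wages = $3071.81 − $447.57 = $2624.24
State income tax: $2624.24 × 0.02 = $52.48
Federal tax withheld: $2624.24 × 0.175 = $459.24
Medicare: $3071.81 × 0.0225 = $69.12
Social Security (OASDI): $3071.81 × 0.06 = $184.31
PFL insurance: only $154754.23 − $153752.34 = $1001.89 of this check is subject → $1001.89 × 0.01 = $10.02
Life insurance premium: $161.22
Legal plan premium: $271.32
Total deductions = $276.46 + $171.11 + $52.48 + $459.24 + $69.12 + $184.31 + $10.02 + $161.22 + $271.32 = $1655.28
Net pay = $3071.81 − $1655.28 = $1416.53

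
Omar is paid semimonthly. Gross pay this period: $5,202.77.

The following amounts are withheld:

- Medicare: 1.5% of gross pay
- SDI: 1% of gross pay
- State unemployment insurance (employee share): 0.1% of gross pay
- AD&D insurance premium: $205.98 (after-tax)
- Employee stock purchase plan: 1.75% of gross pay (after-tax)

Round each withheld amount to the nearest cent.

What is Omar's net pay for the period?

State unemployment insurance (employee share): $5,202.77 × 0.001 = $5.20
Medicare: $5,202.77 × 0.015 = $78.04
SDI: $5,202.77 × 0.01 = $52.03
Employee stock purchase plan: $5,202.77 × 0.0175 = $91.05
AD&D insurance premium: $205.98
Total deductions = $5.20 + $78.04 + $52.03 + $91.05 + $205.98 = $432.30
Net pay = $5,202.77 − $432.30 = $4,770.47

$4,770.47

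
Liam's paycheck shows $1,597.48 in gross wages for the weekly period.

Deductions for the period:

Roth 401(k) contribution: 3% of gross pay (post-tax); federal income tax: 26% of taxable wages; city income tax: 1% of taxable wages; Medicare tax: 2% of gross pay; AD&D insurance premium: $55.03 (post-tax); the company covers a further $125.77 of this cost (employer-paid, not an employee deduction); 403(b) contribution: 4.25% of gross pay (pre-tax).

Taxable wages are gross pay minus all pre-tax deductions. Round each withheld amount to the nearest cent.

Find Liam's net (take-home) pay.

403(b) contribution: $1,597.48 × 0.0425 = $67.89
Taxable wages = $1,597.48 − $67.89 = $1,529.59
Federal income tax: $1,529.59 × 0.26 = $397.69
City income tax: $1,529.59 × 0.01 = $15.30
Medicare tax: $1,597.48 × 0.02 = $31.95
AD&D insurance premium: $55.03
Roth 401(k) contribution: $1,597.48 × 0.03 = $47.92
(Employer's $125.77 toward AD&D insurance premium is not withheld from the employee.)
Total deductions = $67.89 + $397.69 + $15.30 + $31.95 + $55.03 + $47.92 = $615.78
Net pay = $1,597.48 − $615.78 = $981.70

$981.70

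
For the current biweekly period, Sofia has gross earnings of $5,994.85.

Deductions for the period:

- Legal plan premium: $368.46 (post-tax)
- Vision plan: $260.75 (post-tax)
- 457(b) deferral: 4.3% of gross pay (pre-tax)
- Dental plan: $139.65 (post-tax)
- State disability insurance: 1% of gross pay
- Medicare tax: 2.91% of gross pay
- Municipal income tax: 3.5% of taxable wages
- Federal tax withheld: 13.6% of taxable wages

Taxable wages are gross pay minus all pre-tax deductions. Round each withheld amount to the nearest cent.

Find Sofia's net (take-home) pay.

$3,752.77

457(b) deferral: $5,994.85 × 0.043 = $257.78
Taxable wages = $5,994.85 − $257.78 = $5,737.07
Municipal income tax: $5,737.07 × 0.035 = $200.80
Federal tax withheld: $5,737.07 × 0.136 = $780.24
State disability insurance: $5,994.85 × 0.01 = $59.95
Medicare tax: $5,994.85 × 0.0291 = $174.45
Dental plan: $139.65
Vision plan: $260.75
Legal plan premium: $368.46
Total deductions = $257.78 + $200.80 + $780.24 + $59.95 + $174.45 + $139.65 + $260.75 + $368.46 = $2,242.08
Net pay = $5,994.85 − $2,242.08 = $3,752.77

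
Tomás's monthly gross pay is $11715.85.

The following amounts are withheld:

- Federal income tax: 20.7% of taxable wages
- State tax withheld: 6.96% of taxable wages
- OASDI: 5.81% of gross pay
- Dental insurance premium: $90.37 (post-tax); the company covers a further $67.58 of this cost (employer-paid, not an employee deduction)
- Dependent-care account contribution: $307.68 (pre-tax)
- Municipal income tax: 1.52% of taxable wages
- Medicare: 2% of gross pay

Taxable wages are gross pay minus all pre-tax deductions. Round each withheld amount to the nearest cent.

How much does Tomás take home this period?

Dependent-care account contribution: $307.68
Taxable wages = $11715.85 − $307.68 = $11408.17
State tax withheld: $11408.17 × 0.0696 = $794.01
Federal income tax: $11408.17 × 0.207 = $2361.49
Municipal income tax: $11408.17 × 0.0152 = $173.40
OASDI: $11715.85 × 0.0581 = $680.69
Medicare: $11715.85 × 0.02 = $234.32
Dental insurance premium: $90.37
(Employer's $67.58 toward dental insurance premium is not withheld from the employee.)
Total deductions = $307.68 + $794.01 + $2361.49 + $173.40 + $680.69 + $234.32 + $90.37 = $4641.96
Net pay = $11715.85 − $4641.96 = $7073.89

$7073.89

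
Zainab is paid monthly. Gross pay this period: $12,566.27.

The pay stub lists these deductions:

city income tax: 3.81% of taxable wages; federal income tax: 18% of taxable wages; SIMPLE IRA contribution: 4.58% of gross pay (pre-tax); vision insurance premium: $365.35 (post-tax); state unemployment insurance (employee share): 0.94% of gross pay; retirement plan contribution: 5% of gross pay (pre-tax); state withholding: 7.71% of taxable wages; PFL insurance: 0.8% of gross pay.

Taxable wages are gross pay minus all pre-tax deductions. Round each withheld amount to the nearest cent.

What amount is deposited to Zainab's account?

SIMPLE IRA contribution: $12,566.27 × 0.0458 = $575.54
Retirement plan contribution: $12,566.27 × 0.05 = $628.31
Pre-tax total = $575.54 + $628.31 = $1,203.85
Taxable wages = $12,566.27 − $1,203.85 = $11,362.42
State withholding: $11,362.42 × 0.0771 = $876.04
Federal income tax: $11,362.42 × 0.18 = $2,045.24
City income tax: $11,362.42 × 0.0381 = $432.91
PFL insurance: $12,566.27 × 0.008 = $100.53
State unemployment insurance (employee share): $12,566.27 × 0.0094 = $118.12
Vision insurance premium: $365.35
Total deductions = $575.54 + $628.31 + $876.04 + $2,045.24 + $432.91 + $100.53 + $118.12 + $365.35 = $5,142.04
Net pay = $12,566.27 − $5,142.04 = $7,424.23

$7,424.23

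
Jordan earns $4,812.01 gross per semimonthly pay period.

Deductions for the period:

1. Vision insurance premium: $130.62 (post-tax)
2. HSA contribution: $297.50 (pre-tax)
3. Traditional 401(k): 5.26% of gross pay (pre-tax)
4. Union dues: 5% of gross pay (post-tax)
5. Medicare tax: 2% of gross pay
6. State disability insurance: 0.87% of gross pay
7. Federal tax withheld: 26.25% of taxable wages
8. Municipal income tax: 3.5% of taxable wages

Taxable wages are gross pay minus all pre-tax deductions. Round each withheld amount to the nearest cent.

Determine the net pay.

$2,484.31

Traditional 401(k): $4,812.01 × 0.0526 = $253.11
HSA contribution: $297.50
Pre-tax total = $253.11 + $297.50 = $550.61
Taxable wages = $4,812.01 − $550.61 = $4,261.40
Federal tax withheld: $4,261.40 × 0.2625 = $1,118.62
Municipal income tax: $4,261.40 × 0.035 = $149.15
State disability insurance: $4,812.01 × 0.0087 = $41.86
Medicare tax: $4,812.01 × 0.02 = $96.24
Vision insurance premium: $130.62
Union dues: $4,812.01 × 0.05 = $240.60
Total deductions = $253.11 + $297.50 + $1,118.62 + $149.15 + $41.86 + $96.24 + $130.62 + $240.60 = $2,327.70
Net pay = $4,812.01 − $2,327.70 = $2,484.31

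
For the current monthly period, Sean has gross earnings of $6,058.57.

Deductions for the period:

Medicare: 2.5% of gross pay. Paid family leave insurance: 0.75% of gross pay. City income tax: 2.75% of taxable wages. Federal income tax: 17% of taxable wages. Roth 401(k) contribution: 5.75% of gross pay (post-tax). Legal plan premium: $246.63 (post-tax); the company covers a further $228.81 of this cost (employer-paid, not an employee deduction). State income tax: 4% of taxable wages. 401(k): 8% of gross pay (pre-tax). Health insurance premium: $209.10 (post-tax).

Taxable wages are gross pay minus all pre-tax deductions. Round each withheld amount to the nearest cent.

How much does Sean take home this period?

401(k): $6,058.57 × 0.08 = $484.69
Taxable wages = $6,058.57 − $484.69 = $5,573.88
Federal income tax: $5,573.88 × 0.17 = $947.56
City income tax: $5,573.88 × 0.0275 = $153.28
State income tax: $5,573.88 × 0.04 = $222.96
Medicare: $6,058.57 × 0.025 = $151.46
Paid family leave insurance: $6,058.57 × 0.0075 = $45.44
Health insurance premium: $209.10
Legal plan premium: $246.63
Roth 401(k) contribution: $6,058.57 × 0.0575 = $348.37
(Employer's $228.81 toward legal plan premium is not withheld from the employee.)
Total deductions = $484.69 + $947.56 + $153.28 + $222.96 + $151.46 + $45.44 + $209.10 + $246.63 + $348.37 = $2,809.49
Net pay = $6,058.57 − $2,809.49 = $3,249.08

$3,249.08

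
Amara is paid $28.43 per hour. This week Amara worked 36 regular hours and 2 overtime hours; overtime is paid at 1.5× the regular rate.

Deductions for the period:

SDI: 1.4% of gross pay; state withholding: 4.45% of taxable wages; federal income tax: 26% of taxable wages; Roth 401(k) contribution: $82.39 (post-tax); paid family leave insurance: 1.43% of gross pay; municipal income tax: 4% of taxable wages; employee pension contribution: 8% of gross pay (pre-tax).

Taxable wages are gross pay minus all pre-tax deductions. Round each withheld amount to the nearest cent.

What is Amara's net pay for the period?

$554.89

Regular pay: 36 × $28.43 = $1,023.48
Overtime pay: 2 × $28.43 × 1.5 = $85.29
Gross pay = $1,023.48 + $85.29 = $1,108.77
Employee pension contribution: $1,108.77 × 0.08 = $88.70
Taxable wages = $1,108.77 − $88.70 = $1,020.07
Municipal income tax: $1,020.07 × 0.04 = $40.80
Federal income tax: $1,020.07 × 0.26 = $265.22
State withholding: $1,020.07 × 0.0445 = $45.39
SDI: $1,108.77 × 0.014 = $15.52
Paid family leave insurance: $1,108.77 × 0.0143 = $15.86
Roth 401(k) contribution: $82.39
Total deductions = $88.70 + $40.80 + $265.22 + $45.39 + $15.52 + $15.86 + $82.39 = $553.88
Net pay = $1,108.77 − $553.88 = $554.89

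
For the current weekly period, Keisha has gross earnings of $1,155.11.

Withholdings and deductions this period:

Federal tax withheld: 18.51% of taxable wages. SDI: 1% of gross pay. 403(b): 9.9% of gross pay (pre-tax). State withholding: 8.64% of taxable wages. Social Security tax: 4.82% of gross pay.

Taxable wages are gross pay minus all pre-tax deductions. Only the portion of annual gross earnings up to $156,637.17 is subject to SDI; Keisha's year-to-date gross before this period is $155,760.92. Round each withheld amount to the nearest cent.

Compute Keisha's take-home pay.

$693.75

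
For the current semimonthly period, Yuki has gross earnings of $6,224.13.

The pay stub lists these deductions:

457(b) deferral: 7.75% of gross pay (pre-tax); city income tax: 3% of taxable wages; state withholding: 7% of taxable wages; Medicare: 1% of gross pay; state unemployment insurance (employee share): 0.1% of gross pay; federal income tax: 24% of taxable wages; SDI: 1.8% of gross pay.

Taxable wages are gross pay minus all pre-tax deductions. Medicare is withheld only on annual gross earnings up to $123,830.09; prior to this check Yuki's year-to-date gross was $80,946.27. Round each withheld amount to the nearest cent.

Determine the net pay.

$3,609.08

457(b) deferral: $6,224.13 × 0.0775 = $482.37
Taxable wages = $6,224.13 − $482.37 = $5,741.76
Federal income tax: $5,741.76 × 0.24 = $1,378.02
State withholding: $5,741.76 × 0.07 = $401.92
City income tax: $5,741.76 × 0.03 = $172.25
State unemployment insurance (employee share): $6,224.13 × 0.001 = $6.22
Medicare: cap not yet reached, full $6,224.13 is subject → $6,224.13 × 0.01 = $62.24
SDI: $6,224.13 × 0.018 = $112.03
Total deductions = $482.37 + $1,378.02 + $401.92 + $172.25 + $6.22 + $62.24 + $112.03 = $2,615.05
Net pay = $6,224.13 − $2,615.05 = $3,609.08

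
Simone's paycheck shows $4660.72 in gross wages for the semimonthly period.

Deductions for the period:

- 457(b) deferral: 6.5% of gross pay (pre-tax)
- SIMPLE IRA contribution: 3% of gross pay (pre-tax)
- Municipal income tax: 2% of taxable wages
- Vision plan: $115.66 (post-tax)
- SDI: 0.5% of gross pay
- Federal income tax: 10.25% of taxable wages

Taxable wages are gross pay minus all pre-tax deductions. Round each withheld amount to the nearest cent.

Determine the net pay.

$3562.29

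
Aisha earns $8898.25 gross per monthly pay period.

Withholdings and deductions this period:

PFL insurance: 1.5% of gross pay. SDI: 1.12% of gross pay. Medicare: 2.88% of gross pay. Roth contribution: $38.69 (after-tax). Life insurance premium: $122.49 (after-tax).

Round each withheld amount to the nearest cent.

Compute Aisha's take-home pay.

SDI: $8898.25 × 0.0112 = $99.66
PFL insurance: $8898.25 × 0.015 = $133.47
Medicare: $8898.25 × 0.0288 = $256.27
Life insurance premium: $122.49
Roth contribution: $38.69
Total deductions = $99.66 + $133.47 + $256.27 + $122.49 + $38.69 = $650.58
Net pay = $8898.25 − $650.58 = $8247.67

$8247.67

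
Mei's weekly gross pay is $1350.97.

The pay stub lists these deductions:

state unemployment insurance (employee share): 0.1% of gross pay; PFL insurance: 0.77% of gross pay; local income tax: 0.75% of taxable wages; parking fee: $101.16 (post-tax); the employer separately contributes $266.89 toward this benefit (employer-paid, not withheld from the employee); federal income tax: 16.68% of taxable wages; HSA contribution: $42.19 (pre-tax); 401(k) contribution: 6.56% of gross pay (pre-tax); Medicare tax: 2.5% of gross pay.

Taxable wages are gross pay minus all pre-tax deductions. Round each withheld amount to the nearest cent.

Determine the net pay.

$860.81

401(k) contribution: $1350.97 × 0.0656 = $88.62
HSA contribution: $42.19
Pre-tax total = $88.62 + $42.19 = $130.81
Taxable wages = $1350.97 − $130.81 = $1220.16
Federal income tax: $1220.16 × 0.1668 = $203.52
Local income tax: $1220.16 × 0.0075 = $9.15
State unemployment insurance (employee share): $1350.97 × 0.001 = $1.35
Medicare tax: $1350.97 × 0.025 = $33.77
PFL insurance: $1350.97 × 0.0077 = $10.40
Parking fee: $101.16
(Employer's $266.89 toward parking fee is not withheld from the employee.)
Total deductions = $88.62 + $42.19 + $203.52 + $9.15 + $1.35 + $33.77 + $10.40 + $101.16 = $490.16
Net pay = $1350.97 − $490.16 = $860.81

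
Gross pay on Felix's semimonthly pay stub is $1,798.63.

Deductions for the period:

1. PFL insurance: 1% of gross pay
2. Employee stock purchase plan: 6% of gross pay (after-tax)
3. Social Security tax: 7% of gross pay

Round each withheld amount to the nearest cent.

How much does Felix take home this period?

$1,546.82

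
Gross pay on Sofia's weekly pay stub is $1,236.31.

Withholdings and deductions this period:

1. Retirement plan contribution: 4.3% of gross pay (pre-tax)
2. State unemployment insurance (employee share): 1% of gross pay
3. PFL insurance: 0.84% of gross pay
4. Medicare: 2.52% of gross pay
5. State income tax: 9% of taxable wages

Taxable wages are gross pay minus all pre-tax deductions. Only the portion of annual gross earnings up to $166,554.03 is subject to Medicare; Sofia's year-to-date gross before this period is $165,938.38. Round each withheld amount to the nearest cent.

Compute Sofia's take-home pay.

$1,038.41

Retirement plan contribution: $1,236.31 × 0.043 = $53.16
Taxable wages = $1,236.31 − $53.16 = $1,183.15
State income tax: $1,183.15 × 0.09 = $106.48
PFL insurance: $1,236.31 × 0.0084 = $10.39
Medicare: only $166,554.03 − $165,938.38 = $615.65 of this check is subject → $615.65 × 0.0252 = $15.51
State unemployment insurance (employee share): $1,236.31 × 0.01 = $12.36
Total deductions = $53.16 + $106.48 + $10.39 + $15.51 + $12.36 = $197.90
Net pay = $1,236.31 − $197.90 = $1,038.41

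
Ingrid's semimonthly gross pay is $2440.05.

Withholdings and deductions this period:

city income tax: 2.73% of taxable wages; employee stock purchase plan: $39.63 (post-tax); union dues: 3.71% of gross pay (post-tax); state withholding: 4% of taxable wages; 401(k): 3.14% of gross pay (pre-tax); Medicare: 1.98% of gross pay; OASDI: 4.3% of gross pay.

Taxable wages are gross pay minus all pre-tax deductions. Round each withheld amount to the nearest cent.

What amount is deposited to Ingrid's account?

401(k): $2440.05 × 0.0314 = $76.62
Taxable wages = $2440.05 − $76.62 = $2363.43
State withholding: $2363.43 × 0.04 = $94.54
City income tax: $2363.43 × 0.0273 = $64.52
OASDI: $2440.05 × 0.043 = $104.92
Medicare: $2440.05 × 0.0198 = $48.31
Employee stock purchase plan: $39.63
Union dues: $2440.05 × 0.0371 = $90.53
Total deductions = $76.62 + $94.54 + $64.52 + $104.92 + $48.31 + $39.63 + $90.53 = $519.07
Net pay = $2440.05 − $519.07 = $1920.98

$1920.98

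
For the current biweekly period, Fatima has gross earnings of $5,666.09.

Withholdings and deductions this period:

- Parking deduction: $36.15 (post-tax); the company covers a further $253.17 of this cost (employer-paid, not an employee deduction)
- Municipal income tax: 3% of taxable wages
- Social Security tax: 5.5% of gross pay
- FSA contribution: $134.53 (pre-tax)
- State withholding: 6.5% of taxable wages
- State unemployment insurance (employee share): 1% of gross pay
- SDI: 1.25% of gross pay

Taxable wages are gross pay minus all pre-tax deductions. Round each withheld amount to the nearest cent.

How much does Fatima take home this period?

$4,530.79

FSA contribution: $134.53
Taxable wages = $5,666.09 − $134.53 = $5,531.56
Municipal income tax: $5,531.56 × 0.03 = $165.95
State withholding: $5,531.56 × 0.065 = $359.55
Social Security tax: $5,666.09 × 0.055 = $311.63
State unemployment insurance (employee share): $5,666.09 × 0.01 = $56.66
SDI: $5,666.09 × 0.0125 = $70.83
Parking deduction: $36.15
(Employer's $253.17 toward parking deduction is not withheld from the employee.)
Total deductions = $134.53 + $165.95 + $359.55 + $311.63 + $56.66 + $70.83 + $36.15 = $1,135.30
Net pay = $5,666.09 − $1,135.30 = $4,530.79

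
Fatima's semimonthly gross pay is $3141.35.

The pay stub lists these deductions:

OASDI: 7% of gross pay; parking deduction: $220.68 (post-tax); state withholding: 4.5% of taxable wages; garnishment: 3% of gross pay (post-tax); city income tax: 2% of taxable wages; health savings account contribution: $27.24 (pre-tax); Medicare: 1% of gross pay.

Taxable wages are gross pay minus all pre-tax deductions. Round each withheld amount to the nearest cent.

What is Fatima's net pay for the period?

$2345.48

Health savings account contribution: $27.24
Taxable wages = $3141.35 − $27.24 = $3114.11
State withholding: $3114.11 × 0.045 = $140.13
City income tax: $3114.11 × 0.02 = $62.28
Medicare: $3141.35 × 0.01 = $31.41
OASDI: $3141.35 × 0.07 = $219.89
Garnishment: $3141.35 × 0.03 = $94.24
Parking deduction: $220.68
Total deductions = $27.24 + $140.13 + $62.28 + $31.41 + $219.89 + $94.24 + $220.68 = $795.87
Net pay = $3141.35 − $795.87 = $2345.48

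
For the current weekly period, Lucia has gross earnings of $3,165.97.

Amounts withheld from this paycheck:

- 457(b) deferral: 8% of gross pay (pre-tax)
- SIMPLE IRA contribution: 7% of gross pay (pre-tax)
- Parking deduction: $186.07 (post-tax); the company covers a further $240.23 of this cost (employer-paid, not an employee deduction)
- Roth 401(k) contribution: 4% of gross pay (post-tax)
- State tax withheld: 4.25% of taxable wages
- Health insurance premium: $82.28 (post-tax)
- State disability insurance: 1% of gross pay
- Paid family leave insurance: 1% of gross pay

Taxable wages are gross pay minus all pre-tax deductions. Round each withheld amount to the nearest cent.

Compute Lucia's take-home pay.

$2,118.39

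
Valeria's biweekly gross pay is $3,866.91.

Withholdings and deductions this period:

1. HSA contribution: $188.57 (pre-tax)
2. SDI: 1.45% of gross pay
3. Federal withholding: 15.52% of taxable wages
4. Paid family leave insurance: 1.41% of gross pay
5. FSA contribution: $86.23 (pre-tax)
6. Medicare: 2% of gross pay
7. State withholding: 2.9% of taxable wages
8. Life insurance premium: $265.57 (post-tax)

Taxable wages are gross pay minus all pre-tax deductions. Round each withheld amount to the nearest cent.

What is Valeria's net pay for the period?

$2,476.94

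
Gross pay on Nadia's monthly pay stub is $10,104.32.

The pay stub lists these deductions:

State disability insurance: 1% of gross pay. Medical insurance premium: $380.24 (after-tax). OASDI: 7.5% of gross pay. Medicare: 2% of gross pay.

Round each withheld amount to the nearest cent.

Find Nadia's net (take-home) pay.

OASDI: $10,104.32 × 0.075 = $757.82
State disability insurance: $10,104.32 × 0.01 = $101.04
Medicare: $10,104.32 × 0.02 = $202.09
Medical insurance premium: $380.24
Total deductions = $757.82 + $101.04 + $202.09 + $380.24 = $1,441.19
Net pay = $10,104.32 − $1,441.19 = $8,663.13

$8,663.13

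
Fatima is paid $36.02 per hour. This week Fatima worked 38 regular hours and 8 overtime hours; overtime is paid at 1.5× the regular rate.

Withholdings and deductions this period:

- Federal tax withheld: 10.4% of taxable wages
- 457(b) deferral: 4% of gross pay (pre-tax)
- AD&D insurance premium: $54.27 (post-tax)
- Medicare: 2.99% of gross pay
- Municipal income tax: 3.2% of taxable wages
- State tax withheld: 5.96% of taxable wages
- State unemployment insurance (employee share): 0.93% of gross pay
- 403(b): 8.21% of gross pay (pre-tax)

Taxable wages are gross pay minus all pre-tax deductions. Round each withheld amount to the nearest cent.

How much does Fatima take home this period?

$1,146.97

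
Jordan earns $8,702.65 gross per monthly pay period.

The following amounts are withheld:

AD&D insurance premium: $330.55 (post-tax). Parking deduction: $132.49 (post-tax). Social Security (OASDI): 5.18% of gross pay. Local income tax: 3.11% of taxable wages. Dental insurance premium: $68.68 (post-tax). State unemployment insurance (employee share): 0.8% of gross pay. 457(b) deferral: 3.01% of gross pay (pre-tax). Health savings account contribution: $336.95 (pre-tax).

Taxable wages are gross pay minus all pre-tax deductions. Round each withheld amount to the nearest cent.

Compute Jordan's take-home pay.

Health savings account contribution: $336.95
457(b) deferral: $8,702.65 × 0.0301 = $261.95
Pre-tax total = $336.95 + $261.95 = $598.90
Taxable wages = $8,702.65 − $598.90 = $8,103.75
Local income tax: $8,103.75 × 0.0311 = $252.03
State unemployment insurance (employee share): $8,702.65 × 0.008 = $69.62
Social Security (OASDI): $8,702.65 × 0.0518 = $450.80
AD&D insurance premium: $330.55
Parking deduction: $132.49
Dental insurance premium: $68.68
Total deductions = $336.95 + $261.95 + $252.03 + $69.62 + $450.80 + $330.55 + $132.49 + $68.68 = $1,903.07
Net pay = $8,702.65 − $1,903.07 = $6,799.58

$6,799.58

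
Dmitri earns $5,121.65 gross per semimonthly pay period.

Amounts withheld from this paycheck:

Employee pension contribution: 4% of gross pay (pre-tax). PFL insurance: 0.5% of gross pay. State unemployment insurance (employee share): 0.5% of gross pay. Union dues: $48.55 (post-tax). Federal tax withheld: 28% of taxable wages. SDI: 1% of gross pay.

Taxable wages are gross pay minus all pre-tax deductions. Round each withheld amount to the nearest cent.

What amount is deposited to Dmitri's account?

$3,389.09

Employee pension contribution: $5,121.65 × 0.04 = $204.87
Taxable wages = $5,121.65 − $204.87 = $4,916.78
Federal tax withheld: $4,916.78 × 0.28 = $1,376.70
SDI: $5,121.65 × 0.01 = $51.22
PFL insurance: $5,121.65 × 0.005 = $25.61
State unemployment insurance (employee share): $5,121.65 × 0.005 = $25.61
Union dues: $48.55
Total deductions = $204.87 + $1,376.70 + $51.22 + $25.61 + $25.61 + $48.55 = $1,732.56
Net pay = $5,121.65 − $1,732.56 = $3,389.09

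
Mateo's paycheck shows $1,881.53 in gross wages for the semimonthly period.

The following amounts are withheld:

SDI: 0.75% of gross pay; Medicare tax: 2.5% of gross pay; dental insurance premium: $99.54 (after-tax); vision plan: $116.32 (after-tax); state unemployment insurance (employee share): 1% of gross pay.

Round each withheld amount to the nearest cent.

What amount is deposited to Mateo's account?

Medicare tax: $1,881.53 × 0.025 = $47.04
SDI: $1,881.53 × 0.0075 = $14.11
State unemployment insurance (employee share): $1,881.53 × 0.01 = $18.82
Vision plan: $116.32
Dental insurance premium: $99.54
Total deductions = $47.04 + $14.11 + $18.82 + $116.32 + $99.54 = $295.83
Net pay = $1,881.53 − $295.83 = $1,585.70

$1,585.70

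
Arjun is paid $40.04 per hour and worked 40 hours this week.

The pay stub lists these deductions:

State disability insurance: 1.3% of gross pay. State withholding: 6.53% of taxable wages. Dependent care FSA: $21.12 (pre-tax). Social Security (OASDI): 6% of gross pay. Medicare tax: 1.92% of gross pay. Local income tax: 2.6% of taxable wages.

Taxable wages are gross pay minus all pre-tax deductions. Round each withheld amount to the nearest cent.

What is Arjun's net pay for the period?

$1288.51

Gross pay: 40 × $40.04 = $1601.60
Dependent care FSA: $21.12
Taxable wages = $1601.60 − $21.12 = $1580.48
State withholding: $1580.48 × 0.0653 = $103.21
Local income tax: $1580.48 × 0.026 = $41.09
Medicare tax: $1601.60 × 0.0192 = $30.75
State disability insurance: $1601.60 × 0.013 = $20.82
Social Security (OASDI): $1601.60 × 0.06 = $96.10
Total deductions = $21.12 + $103.21 + $41.09 + $30.75 + $20.82 + $96.10 = $313.09
Net pay = $1601.60 − $313.09 = $1288.51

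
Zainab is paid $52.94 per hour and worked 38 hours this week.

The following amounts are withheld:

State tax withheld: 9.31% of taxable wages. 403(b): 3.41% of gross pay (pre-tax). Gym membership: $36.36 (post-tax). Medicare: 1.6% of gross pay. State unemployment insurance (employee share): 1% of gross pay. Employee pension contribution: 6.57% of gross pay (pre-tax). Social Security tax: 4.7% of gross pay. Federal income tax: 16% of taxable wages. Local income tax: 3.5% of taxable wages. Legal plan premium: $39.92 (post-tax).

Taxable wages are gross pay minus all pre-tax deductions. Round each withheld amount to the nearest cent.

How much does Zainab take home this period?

$1,066.08

Gross pay: 38 × $52.94 = $2,011.72
Employee pension contribution: $2,011.72 × 0.0657 = $132.17
403(b): $2,011.72 × 0.0341 = $68.60
Pre-tax total = $132.17 + $68.60 = $200.77
Taxable wages = $2,011.72 − $200.77 = $1,810.95
State tax withheld: $1,810.95 × 0.0931 = $168.60
Local income tax: $1,810.95 × 0.035 = $63.38
Federal income tax: $1,810.95 × 0.16 = $289.75
State unemployment insurance (employee share): $2,011.72 × 0.01 = $20.12
Medicare: $2,011.72 × 0.016 = $32.19
Social Security tax: $2,011.72 × 0.047 = $94.55
Gym membership: $36.36
Legal plan premium: $39.92
Total deductions = $132.17 + $68.60 + $168.60 + $63.38 + $289.75 + $20.12 + $32.19 + $94.55 + $36.36 + $39.92 = $945.64
Net pay = $2,011.72 − $945.64 = $1,066.08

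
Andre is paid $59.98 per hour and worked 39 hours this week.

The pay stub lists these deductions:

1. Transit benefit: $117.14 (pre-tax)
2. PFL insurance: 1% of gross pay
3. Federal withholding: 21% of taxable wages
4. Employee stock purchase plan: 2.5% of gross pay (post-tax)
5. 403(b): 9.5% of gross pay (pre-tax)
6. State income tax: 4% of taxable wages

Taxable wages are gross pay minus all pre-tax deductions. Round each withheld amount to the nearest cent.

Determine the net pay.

Gross pay: 39 × $59.98 = $2,339.22
403(b): $2,339.22 × 0.095 = $222.23
Transit benefit: $117.14
Pre-tax total = $222.23 + $117.14 = $339.37
Taxable wages = $2,339.22 − $339.37 = $1,999.85
Federal withholding: $1,999.85 × 0.21 = $419.97
State income tax: $1,999.85 × 0.04 = $79.99
PFL insurance: $2,339.22 × 0.01 = $23.39
Employee stock purchase plan: $2,339.22 × 0.025 = $58.48
Total deductions = $222.23 + $117.14 + $419.97 + $79.99 + $23.39 + $58.48 = $921.20
Net pay = $2,339.22 − $921.20 = $1,418.02

$1,418.02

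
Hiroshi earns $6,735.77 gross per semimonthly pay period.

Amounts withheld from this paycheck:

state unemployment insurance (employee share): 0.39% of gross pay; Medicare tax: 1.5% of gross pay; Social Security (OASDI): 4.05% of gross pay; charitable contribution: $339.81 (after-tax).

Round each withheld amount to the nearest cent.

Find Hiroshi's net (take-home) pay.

Medicare tax: $6,735.77 × 0.015 = $101.04
State unemployment insurance (employee share): $6,735.77 × 0.0039 = $26.27
Social Security (OASDI): $6,735.77 × 0.0405 = $272.80
Charitable contribution: $339.81
Total deductions = $101.04 + $26.27 + $272.80 + $339.81 = $739.92
Net pay = $6,735.77 − $739.92 = $5,995.85

$5,995.85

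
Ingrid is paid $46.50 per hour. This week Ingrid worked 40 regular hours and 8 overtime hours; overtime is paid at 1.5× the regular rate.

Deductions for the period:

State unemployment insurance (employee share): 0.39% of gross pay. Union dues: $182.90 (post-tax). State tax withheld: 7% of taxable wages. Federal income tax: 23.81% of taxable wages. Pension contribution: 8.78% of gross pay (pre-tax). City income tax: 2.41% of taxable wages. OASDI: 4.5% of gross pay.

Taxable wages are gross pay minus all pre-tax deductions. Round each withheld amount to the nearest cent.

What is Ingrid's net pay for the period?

Regular pay: 40 × $46.50 = $1,860.00
Overtime pay: 8 × $46.50 × 1.5 = $558.00
Gross pay = $1,860.00 + $558.00 = $2,418.00
Pension contribution: $2,418.00 × 0.0878 = $212.30
Taxable wages = $2,418.00 − $212.30 = $2,205.70
State tax withheld: $2,205.70 × 0.07 = $154.40
City income tax: $2,205.70 × 0.0241 = $53.16
Federal income tax: $2,205.70 × 0.2381 = $525.18
State unemployment insurance (employee share): $2,418.00 × 0.0039 = $9.43
OASDI: $2,418.00 × 0.045 = $108.81
Union dues: $182.90
Total deductions = $212.30 + $154.40 + $53.16 + $525.18 + $9.43 + $108.81 + $182.90 = $1,246.18
Net pay = $2,418.00 − $1,246.18 = $1,171.82

$1,171.82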